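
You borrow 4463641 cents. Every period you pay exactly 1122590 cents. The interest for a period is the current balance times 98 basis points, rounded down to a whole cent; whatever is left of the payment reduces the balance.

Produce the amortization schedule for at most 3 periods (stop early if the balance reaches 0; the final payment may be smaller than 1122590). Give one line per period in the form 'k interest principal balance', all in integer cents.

1 43743 1078847 3384794
2 33170 1089420 2295374
3 22494 1100096 1195278

1. interest=⌊4463641·98/10000⌋=43743; principal=1122590-43743=1078847; balance=4463641-1078847=3384794
2. interest=⌊3384794·98/10000⌋=33170; principal=1122590-33170=1089420; balance=3384794-1089420=2295374
3. interest=⌊2295374·98/10000⌋=22494; principal=1122590-22494=1100096; balance=2295374-1100096=1195278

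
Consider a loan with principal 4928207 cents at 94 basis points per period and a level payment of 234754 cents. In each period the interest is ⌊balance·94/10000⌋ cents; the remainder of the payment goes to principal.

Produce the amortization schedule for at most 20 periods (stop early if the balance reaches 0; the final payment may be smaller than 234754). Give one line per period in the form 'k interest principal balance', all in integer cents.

1. interest=⌊4928207·94/10000⌋=46325; principal=234754-46325=188429; balance=4928207-188429=4739778
2. interest=⌊4739778·94/10000⌋=44553; principal=234754-44553=190201; balance=4739778-190201=4549577
3. interest=⌊4549577·94/10000⌋=42766; principal=234754-42766=191988; balance=4549577-191988=4357589
4. interest=⌊4357589·94/10000⌋=40961; principal=234754-40961=193793; balance=4357589-193793=4163796
5. interest=⌊4163796·94/10000⌋=39139; principal=234754-39139=195615; balance=4163796-195615=3968181
6. interest=⌊3968181·94/10000⌋=37300; principal=234754-37300=197454; balance=3968181-197454=3770727
7. interest=⌊3770727·94/10000⌋=35444; principal=234754-35444=199310; balance=3770727-199310=3571417
8. interest=⌊3571417·94/10000⌋=33571; principal=234754-33571=201183; balance=3571417-201183=3370234
9. interest=⌊3370234·94/10000⌋=31680; principal=234754-31680=203074; balance=3370234-203074=3167160
10. interest=⌊3167160·94/10000⌋=29771; principal=234754-29771=204983; balance=3167160-204983=2962177
11. interest=⌊2962177·94/10000⌋=27844; principal=234754-27844=206910; balance=2962177-206910=2755267
12. interest=⌊2755267·94/10000⌋=25899; principal=234754-25899=208855; balance=2755267-208855=2546412
13. interest=⌊2546412·94/10000⌋=23936; principal=234754-23936=210818; balance=2546412-210818=2335594
14. interest=⌊2335594·94/10000⌋=21954; principal=234754-21954=212800; balance=2335594-212800=2122794
15. interest=⌊2122794·94/10000⌋=19954; principal=234754-19954=214800; balance=2122794-214800=1907994
16. interest=⌊1907994·94/10000⌋=17935; principal=234754-17935=216819; balance=1907994-216819=1691175
17. interest=⌊1691175·94/10000⌋=15897; principal=234754-15897=218857; balance=1691175-218857=1472318
18. interest=⌊1472318·94/10000⌋=13839; principal=234754-13839=220915; balance=1472318-220915=1251403
19. interest=⌊1251403·94/10000⌋=11763; principal=234754-11763=222991; balance=1251403-222991=1028412
20. interest=⌊1028412·94/10000⌋=9667; principal=234754-9667=225087; balance=1028412-225087=803325

1 46325 188429 4739778
2 44553 190201 4549577
3 42766 191988 4357589
4 40961 193793 4163796
5 39139 195615 3968181
6 37300 197454 3770727
7 35444 199310 3571417
8 33571 201183 3370234
9 31680 203074 3167160
10 29771 204983 2962177
11 27844 206910 2755267
12 25899 208855 2546412
13 23936 210818 2335594
14 21954 212800 2122794
15 19954 214800 1907994
16 17935 216819 1691175
17 15897 218857 1472318
18 13839 220915 1251403
19 11763 222991 1028412
20 9667 225087 803325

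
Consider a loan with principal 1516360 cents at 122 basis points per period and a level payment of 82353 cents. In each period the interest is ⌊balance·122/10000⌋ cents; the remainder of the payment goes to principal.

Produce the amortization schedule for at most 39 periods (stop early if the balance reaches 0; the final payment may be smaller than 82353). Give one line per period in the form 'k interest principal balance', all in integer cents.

1. interest=⌊1516360·122/10000⌋=18499; principal=82353-18499=63854; balance=1516360-63854=1452506
2. interest=⌊1452506·122/10000⌋=17720; principal=82353-17720=64633; balance=1452506-64633=1387873
3. interest=⌊1387873·122/10000⌋=16932; principal=82353-16932=65421; balance=1387873-65421=1322452
4. interest=⌊1322452·122/10000⌋=16133; principal=82353-16133=66220; balance=1322452-66220=1256232
5. interest=⌊1256232·122/10000⌋=15326; principal=82353-15326=67027; balance=1256232-67027=1189205
6. interest=⌊1189205·122/10000⌋=14508; principal=82353-14508=67845; balance=1189205-67845=1121360
7. interest=⌊1121360·122/10000⌋=13680; principal=82353-13680=68673; balance=1121360-68673=1052687
8. interest=⌊1052687·122/10000⌋=12842; principal=82353-12842=69511; balance=1052687-69511=983176
9. interest=⌊983176·122/10000⌋=11994; principal=82353-11994=70359; balance=983176-70359=912817
10. interest=⌊912817·122/10000⌋=11136; principal=82353-11136=71217; balance=912817-71217=841600
11. interest=⌊841600·122/10000⌋=10267; principal=82353-10267=72086; balance=841600-72086=769514
12. interest=⌊769514·122/10000⌋=9388; principal=82353-9388=72965; balance=769514-72965=696549
13. interest=⌊696549·122/10000⌋=8497; principal=82353-8497=73856; balance=696549-73856=622693
14. interest=⌊622693·122/10000⌋=7596; principal=82353-7596=74757; balance=622693-74757=547936
15. interest=⌊547936·122/10000⌋=6684; principal=82353-6684=75669; balance=547936-75669=472267
16. interest=⌊472267·122/10000⌋=5761; principal=82353-5761=76592; balance=472267-76592=395675
17. interest=⌊395675·122/10000⌋=4827; principal=82353-4827=77526; balance=395675-77526=318149
18. interest=⌊318149·122/10000⌋=3881; principal=82353-3881=78472; balance=318149-78472=239677
19. interest=⌊239677·122/10000⌋=2924; principal=82353-2924=79429; balance=239677-79429=160248
20. interest=⌊160248·122/10000⌋=1955; principal=82353-1955=80398; balance=160248-80398=79850
21. interest=⌊79850·122/10000⌋=974; principal=min(82353-974,79850)=79850; balance=79850-79850=0

1 18499 63854 1452506
2 17720 64633 1387873
3 16932 65421 1322452
4 16133 66220 1256232
5 15326 67027 1189205
6 14508 67845 1121360
7 13680 68673 1052687
8 12842 69511 983176
9 11994 70359 912817
10 11136 71217 841600
11 10267 72086 769514
12 9388 72965 696549
13 8497 73856 622693
14 7596 74757 547936
15 6684 75669 472267
16 5761 76592 395675
17 4827 77526 318149
18 3881 78472 239677
19 2924 79429 160248
20 1955 80398 79850
21 974 79850 0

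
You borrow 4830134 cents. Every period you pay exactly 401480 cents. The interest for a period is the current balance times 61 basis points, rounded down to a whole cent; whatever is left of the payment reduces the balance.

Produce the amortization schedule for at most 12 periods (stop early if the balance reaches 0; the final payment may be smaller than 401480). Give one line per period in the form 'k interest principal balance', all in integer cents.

1 29463 372017 4458117
2 27194 374286 4083831
3 24911 376569 3707262
4 22614 378866 3328396
5 20303 381177 2947219
6 17978 383502 2563717
7 15638 385842 2177875
8 13285 388195 1789680
9 10917 390563 1399117
10 8534 392946 1006171
11 6137 395343 610828
12 3726 397754 213074

1. interest=⌊4830134·61/10000⌋=29463; principal=401480-29463=372017; balance=4830134-372017=4458117
2. interest=⌊4458117·61/10000⌋=27194; principal=401480-27194=374286; balance=4458117-374286=4083831
3. interest=⌊4083831·61/10000⌋=24911; principal=401480-24911=376569; balance=4083831-376569=3707262
4. interest=⌊3707262·61/10000⌋=22614; principal=401480-22614=378866; balance=3707262-378866=3328396
5. interest=⌊3328396·61/10000⌋=20303; principal=401480-20303=381177; balance=3328396-381177=2947219
6. interest=⌊2947219·61/10000⌋=17978; principal=401480-17978=383502; balance=2947219-383502=2563717
7. interest=⌊2563717·61/10000⌋=15638; principal=401480-15638=385842; balance=2563717-385842=2177875
8. interest=⌊2177875·61/10000⌋=13285; principal=401480-13285=388195; balance=2177875-388195=1789680
9. interest=⌊1789680·61/10000⌋=10917; principal=401480-10917=390563; balance=1789680-390563=1399117
10. interest=⌊1399117·61/10000⌋=8534; principal=401480-8534=392946; balance=1399117-392946=1006171
11. interest=⌊1006171·61/10000⌋=6137; principal=401480-6137=395343; balance=1006171-395343=610828
12. interest=⌊610828·61/10000⌋=3726; principal=401480-3726=397754; balance=610828-397754=213074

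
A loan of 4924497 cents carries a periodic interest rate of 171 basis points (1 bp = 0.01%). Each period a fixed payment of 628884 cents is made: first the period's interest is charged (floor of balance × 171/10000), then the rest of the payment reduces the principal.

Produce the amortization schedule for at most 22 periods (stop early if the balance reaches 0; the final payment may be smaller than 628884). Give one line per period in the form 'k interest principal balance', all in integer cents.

1. interest=⌊4924497·171/10000⌋=84208; principal=628884-84208=544676; balance=4924497-544676=4379821
2. interest=⌊4379821·171/10000⌋=74894; principal=628884-74894=553990; balance=4379821-553990=3825831
3. interest=⌊3825831·171/10000⌋=65421; principal=628884-65421=563463; balance=3825831-563463=3262368
4. interest=⌊3262368·171/10000⌋=55786; principal=628884-55786=573098; balance=3262368-573098=2689270
5. interest=⌊2689270·171/10000⌋=45986; principal=628884-45986=582898; balance=2689270-582898=2106372
6. interest=⌊2106372·171/10000⌋=36018; principal=628884-36018=592866; balance=2106372-592866=1513506
7. interest=⌊1513506·171/10000⌋=25880; principal=628884-25880=603004; balance=1513506-603004=910502
8. interest=⌊910502·171/10000⌋=15569; principal=628884-15569=613315; balance=910502-613315=297187
9. interest=⌊297187·171/10000⌋=5081; principal=min(628884-5081,297187)=297187; balance=297187-297187=0

1 84208 544676 4379821
2 74894 553990 3825831
3 65421 563463 3262368
4 55786 573098 2689270
5 45986 582898 2106372
6 36018 592866 1513506
7 25880 603004 910502
8 15569 613315 297187
9 5081 297187 0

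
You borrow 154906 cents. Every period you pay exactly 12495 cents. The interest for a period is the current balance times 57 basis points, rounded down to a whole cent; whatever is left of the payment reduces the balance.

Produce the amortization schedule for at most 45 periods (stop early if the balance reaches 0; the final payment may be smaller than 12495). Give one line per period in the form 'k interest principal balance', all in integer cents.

1 882 11613 143293
2 816 11679 131614
3 750 11745 119869
4 683 11812 108057
5 615 11880 96177
6 548 11947 84230
7 480 12015 72215
8 411 12084 60131
9 342 12153 47978
10 273 12222 35756
11 203 12292 23464
12 133 12362 11102
13 63 11102 0

1. interest=⌊154906·57/10000⌋=882; principal=12495-882=11613; balance=154906-11613=143293
2. interest=⌊143293·57/10000⌋=816; principal=12495-816=11679; balance=143293-11679=131614
3. interest=⌊131614·57/10000⌋=750; principal=12495-750=11745; balance=131614-11745=119869
4. interest=⌊119869·57/10000⌋=683; principal=12495-683=11812; balance=119869-11812=108057
5. interest=⌊108057·57/10000⌋=615; principal=12495-615=11880; balance=108057-11880=96177
6. interest=⌊96177·57/10000⌋=548; principal=12495-548=11947; balance=96177-11947=84230
7. interest=⌊84230·57/10000⌋=480; principal=12495-480=12015; balance=84230-12015=72215
8. interest=⌊72215·57/10000⌋=411; principal=12495-411=12084; balance=72215-12084=60131
9. interest=⌊60131·57/10000⌋=342; principal=12495-342=12153; balance=60131-12153=47978
10. interest=⌊47978·57/10000⌋=273; principal=12495-273=12222; balance=47978-12222=35756
11. interest=⌊35756·57/10000⌋=203; principal=12495-203=12292; balance=35756-12292=23464
12. interest=⌊23464·57/10000⌋=133; principal=12495-133=12362; balance=23464-12362=11102
13. interest=⌊11102·57/10000⌋=63; principal=min(12495-63,11102)=11102; balance=11102-11102=0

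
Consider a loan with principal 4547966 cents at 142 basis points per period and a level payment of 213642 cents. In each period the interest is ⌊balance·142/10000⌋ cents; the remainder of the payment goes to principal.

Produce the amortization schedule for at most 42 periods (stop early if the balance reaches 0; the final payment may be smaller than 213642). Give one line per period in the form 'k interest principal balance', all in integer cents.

1. interest=⌊4547966·142/10000⌋=64581; principal=213642-64581=149061; balance=4547966-149061=4398905
2. interest=⌊4398905·142/10000⌋=62464; principal=213642-62464=151178; balance=4398905-151178=4247727
3. interest=⌊4247727·142/10000⌋=60317; principal=213642-60317=153325; balance=4247727-153325=4094402
4. interest=⌊4094402·142/10000⌋=58140; principal=213642-58140=155502; balance=4094402-155502=3938900
5. interest=⌊3938900·142/10000⌋=55932; principal=213642-55932=157710; balance=3938900-157710=3781190
6. interest=⌊3781190·142/10000⌋=53692; principal=213642-53692=159950; balance=3781190-159950=3621240
7. interest=⌊3621240·142/10000⌋=51421; principal=213642-51421=162221; balance=3621240-162221=3459019
8. interest=⌊3459019·142/10000⌋=49118; principal=213642-49118=164524; balance=3459019-164524=3294495
9. interest=⌊3294495·142/10000⌋=46781; principal=213642-46781=166861; balance=3294495-166861=3127634
10. interest=⌊3127634·142/10000⌋=44412; principal=213642-44412=169230; balance=3127634-169230=2958404
11. interest=⌊2958404·142/10000⌋=42009; principal=213642-42009=171633; balance=2958404-171633=2786771
12. interest=⌊2786771·142/10000⌋=39572; principal=213642-39572=174070; balance=2786771-174070=2612701
13. interest=⌊2612701·142/10000⌋=37100; principal=213642-37100=176542; balance=2612701-176542=2436159
14. interest=⌊2436159·142/10000⌋=34593; principal=213642-34593=179049; balance=2436159-179049=2257110
15. interest=⌊2257110·142/10000⌋=32050; principal=213642-32050=181592; balance=2257110-181592=2075518
16. interest=⌊2075518·142/10000⌋=29472; principal=213642-29472=184170; balance=2075518-184170=1891348
17. interest=⌊1891348·142/10000⌋=26857; principal=213642-26857=186785; balance=1891348-186785=1704563
18. interest=⌊1704563·142/10000⌋=24204; principal=213642-24204=189438; balance=1704563-189438=1515125
19. interest=⌊1515125·142/10000⌋=21514; principal=213642-21514=192128; balance=1515125-192128=1322997
20. interest=⌊1322997·142/10000⌋=18786; principal=213642-18786=194856; balance=1322997-194856=1128141
21. interest=⌊1128141·142/10000⌋=16019; principal=213642-16019=197623; balance=1128141-197623=930518
22. interest=⌊930518·142/10000⌋=13213; principal=213642-13213=200429; balance=930518-200429=730089
23. interest=⌊730089·142/10000⌋=10367; principal=213642-10367=203275; balance=730089-203275=526814
24. interest=⌊526814·142/10000⌋=7480; principal=213642-7480=206162; balance=526814-206162=320652
25. interest=⌊320652·142/10000⌋=4553; principal=213642-4553=209089; balance=320652-209089=111563
26. interest=⌊111563·142/10000⌋=1584; principal=min(213642-1584,111563)=111563; balance=111563-111563=0

1 64581 149061 4398905
2 62464 151178 4247727
3 60317 153325 4094402
4 58140 155502 3938900
5 55932 157710 3781190
6 53692 159950 3621240
7 51421 162221 3459019
8 49118 164524 3294495
9 46781 166861 3127634
10 44412 169230 2958404
11 42009 171633 2786771
12 39572 174070 2612701
13 37100 176542 2436159
14 34593 179049 2257110
15 32050 181592 2075518
16 29472 184170 1891348
17 26857 186785 1704563
18 24204 189438 1515125
19 21514 192128 1322997
20 18786 194856 1128141
21 16019 197623 930518
22 13213 200429 730089
23 10367 203275 526814
24 7480 206162 320652
25 4553 209089 111563
26 1584 111563 0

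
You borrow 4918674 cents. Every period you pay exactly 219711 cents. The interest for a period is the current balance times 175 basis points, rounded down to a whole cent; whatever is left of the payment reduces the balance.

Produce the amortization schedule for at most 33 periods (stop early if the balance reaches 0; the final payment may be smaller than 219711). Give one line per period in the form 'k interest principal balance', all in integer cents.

1. interest=⌊4918674·175/10000⌋=86076; principal=219711-86076=133635; balance=4918674-133635=4785039
2. interest=⌊4785039·175/10000⌋=83738; principal=219711-83738=135973; balance=4785039-135973=4649066
3. interest=⌊4649066·175/10000⌋=81358; principal=219711-81358=138353; balance=4649066-138353=4510713
4. interest=⌊4510713·175/10000⌋=78937; principal=219711-78937=140774; balance=4510713-140774=4369939
5. interest=⌊4369939·175/10000⌋=76473; principal=219711-76473=143238; balance=4369939-143238=4226701
6. interest=⌊4226701·175/10000⌋=73967; principal=219711-73967=145744; balance=4226701-145744=4080957
7. interest=⌊4080957·175/10000⌋=71416; principal=219711-71416=148295; balance=4080957-148295=3932662
8. interest=⌊3932662·175/10000⌋=68821; principal=219711-68821=150890; balance=3932662-150890=3781772
9. interest=⌊3781772·175/10000⌋=66181; principal=219711-66181=153530; balance=3781772-153530=3628242
10. interest=⌊3628242·175/10000⌋=63494; principal=219711-63494=156217; balance=3628242-156217=3472025
11. interest=⌊3472025·175/10000⌋=60760; principal=219711-60760=158951; balance=3472025-158951=3313074
12. interest=⌊3313074·175/10000⌋=57978; principal=219711-57978=161733; balance=3313074-161733=3151341
13. interest=⌊3151341·175/10000⌋=55148; principal=219711-55148=164563; balance=3151341-164563=2986778
14. interest=⌊2986778·175/10000⌋=52268; principal=219711-52268=167443; balance=2986778-167443=2819335
15. interest=⌊2819335·175/10000⌋=49338; principal=219711-49338=170373; balance=2819335-170373=2648962
16. interest=⌊2648962·175/10000⌋=46356; principal=219711-46356=173355; balance=2648962-173355=2475607
17. interest=⌊2475607·175/10000⌋=43323; principal=219711-43323=176388; balance=2475607-176388=2299219
18. interest=⌊2299219·175/10000⌋=40236; principal=219711-40236=179475; balance=2299219-179475=2119744
19. interest=⌊2119744·175/10000⌋=37095; principal=219711-37095=182616; balance=2119744-182616=1937128
20. interest=⌊1937128·175/10000⌋=33899; principal=219711-33899=185812; balance=1937128-185812=1751316
21. interest=⌊1751316·175/10000⌋=30648; principal=219711-30648=189063; balance=1751316-189063=1562253
22. interest=⌊1562253·175/10000⌋=27339; principal=219711-27339=192372; balance=1562253-192372=1369881
23. interest=⌊1369881·175/10000⌋=23972; principal=219711-23972=195739; balance=1369881-195739=1174142
24. interest=⌊1174142·175/10000⌋=20547; principal=219711-20547=199164; balance=1174142-199164=974978
25. interest=⌊974978·175/10000⌋=17062; principal=219711-17062=202649; balance=974978-202649=772329
26. interest=⌊772329·175/10000⌋=13515; principal=219711-13515=206196; balance=772329-206196=566133
27. interest=⌊566133·175/10000⌋=9907; principal=219711-9907=209804; balance=566133-209804=356329
28. interest=⌊356329·175/10000⌋=6235; principal=219711-6235=213476; balance=356329-213476=142853
29. interest=⌊142853·175/10000⌋=2499; principal=min(219711-2499,142853)=142853; balance=142853-142853=0

1 86076 133635 4785039
2 83738 135973 4649066
3 81358 138353 4510713
4 78937 140774 4369939
5 76473 143238 4226701
6 73967 145744 4080957
7 71416 148295 3932662
8 68821 150890 3781772
9 66181 153530 3628242
10 63494 156217 3472025
11 60760 158951 3313074
12 57978 161733 3151341
13 55148 164563 2986778
14 52268 167443 2819335
15 49338 170373 2648962
16 46356 173355 2475607
17 43323 176388 2299219
18 40236 179475 2119744
19 37095 182616 1937128
20 33899 185812 1751316
21 30648 189063 1562253
22 27339 192372 1369881
23 23972 195739 1174142
24 20547 199164 974978
25 17062 202649 772329
26 13515 206196 566133
27 9907 209804 356329
28 6235 213476 142853
29 2499 142853 0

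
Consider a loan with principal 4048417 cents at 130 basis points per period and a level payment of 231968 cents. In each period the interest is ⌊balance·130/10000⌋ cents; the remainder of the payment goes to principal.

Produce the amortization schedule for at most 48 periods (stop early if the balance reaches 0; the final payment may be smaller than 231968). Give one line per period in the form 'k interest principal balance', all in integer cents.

1 52629 179339 3869078
2 50298 181670 3687408
3 47936 184032 3503376
4 45543 186425 3316951
5 43120 188848 3128103
6 40665 191303 2936800
7 38178 193790 2743010
8 35659 196309 2546701
9 33107 198861 2347840
10 30521 201447 2146393
11 27903 204065 1942328
12 25250 206718 1735610
13 22562 209406 1526204
14 19840 212128 1314076
15 17082 214886 1099190
16 14289 217679 881511
17 11459 220509 661002
18 8593 223375 437627
19 5689 226279 211348
20 2747 211348 0

1. interest=⌊4048417·130/10000⌋=52629; principal=231968-52629=179339; balance=4048417-179339=3869078
2. interest=⌊3869078·130/10000⌋=50298; principal=231968-50298=181670; balance=3869078-181670=3687408
3. interest=⌊3687408·130/10000⌋=47936; principal=231968-47936=184032; balance=3687408-184032=3503376
4. interest=⌊3503376·130/10000⌋=45543; principal=231968-45543=186425; balance=3503376-186425=3316951
5. interest=⌊3316951·130/10000⌋=43120; principal=231968-43120=188848; balance=3316951-188848=3128103
6. interest=⌊3128103·130/10000⌋=40665; principal=231968-40665=191303; balance=3128103-191303=2936800
7. interest=⌊2936800·130/10000⌋=38178; principal=231968-38178=193790; balance=2936800-193790=2743010
8. interest=⌊2743010·130/10000⌋=35659; principal=231968-35659=196309; balance=2743010-196309=2546701
9. interest=⌊2546701·130/10000⌋=33107; principal=231968-33107=198861; balance=2546701-198861=2347840
10. interest=⌊2347840·130/10000⌋=30521; principal=231968-30521=201447; balance=2347840-201447=2146393
11. interest=⌊2146393·130/10000⌋=27903; principal=231968-27903=204065; balance=2146393-204065=1942328
12. interest=⌊1942328·130/10000⌋=25250; principal=231968-25250=206718; balance=1942328-206718=1735610
13. interest=⌊1735610·130/10000⌋=22562; principal=231968-22562=209406; balance=1735610-209406=1526204
14. interest=⌊1526204·130/10000⌋=19840; principal=231968-19840=212128; balance=1526204-212128=1314076
15. interest=⌊1314076·130/10000⌋=17082; principal=231968-17082=214886; balance=1314076-214886=1099190
16. interest=⌊1099190·130/10000⌋=14289; principal=231968-14289=217679; balance=1099190-217679=881511
17. interest=⌊881511·130/10000⌋=11459; principal=231968-11459=220509; balance=881511-220509=661002
18. interest=⌊661002·130/10000⌋=8593; principal=231968-8593=223375; balance=661002-223375=437627
19. interest=⌊437627·130/10000⌋=5689; principal=231968-5689=226279; balance=437627-226279=211348
20. interest=⌊211348·130/10000⌋=2747; principal=min(231968-2747,211348)=211348; balance=211348-211348=0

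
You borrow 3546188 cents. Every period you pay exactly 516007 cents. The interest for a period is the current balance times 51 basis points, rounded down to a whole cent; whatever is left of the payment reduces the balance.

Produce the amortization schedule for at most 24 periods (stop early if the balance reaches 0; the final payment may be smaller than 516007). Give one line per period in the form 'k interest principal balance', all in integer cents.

1 18085 497922 3048266
2 15546 500461 2547805
3 12993 503014 2044791
4 10428 505579 1539212
5 7849 508158 1031054
6 5258 510749 520305
7 2653 513354 6951
8 35 6951 0

1. interest=⌊3546188·51/10000⌋=18085; principal=516007-18085=497922; balance=3546188-497922=3048266
2. interest=⌊3048266·51/10000⌋=15546; principal=516007-15546=500461; balance=3048266-500461=2547805
3. interest=⌊2547805·51/10000⌋=12993; principal=516007-12993=503014; balance=2547805-503014=2044791
4. interest=⌊2044791·51/10000⌋=10428; principal=516007-10428=505579; balance=2044791-505579=1539212
5. interest=⌊1539212·51/10000⌋=7849; principal=516007-7849=508158; balance=1539212-508158=1031054
6. interest=⌊1031054·51/10000⌋=5258; principal=516007-5258=510749; balance=1031054-510749=520305
7. interest=⌊520305·51/10000⌋=2653; principal=516007-2653=513354; balance=520305-513354=6951
8. interest=⌊6951·51/10000⌋=35; principal=min(516007-35,6951)=6951; balance=6951-6951=0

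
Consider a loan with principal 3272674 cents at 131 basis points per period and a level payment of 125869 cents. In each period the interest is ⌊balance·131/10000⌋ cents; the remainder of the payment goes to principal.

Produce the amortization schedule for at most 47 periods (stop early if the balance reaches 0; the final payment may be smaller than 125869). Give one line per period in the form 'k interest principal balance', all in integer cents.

1. interest=⌊3272674·131/10000⌋=42872; principal=125869-42872=82997; balance=3272674-82997=3189677
2. interest=⌊3189677·131/10000⌋=41784; principal=125869-41784=84085; balance=3189677-84085=3105592
3. interest=⌊3105592·131/10000⌋=40683; principal=125869-40683=85186; balance=3105592-85186=3020406
4. interest=⌊3020406·131/10000⌋=39567; principal=125869-39567=86302; balance=3020406-86302=2934104
5. interest=⌊2934104·131/10000⌋=38436; principal=125869-38436=87433; balance=2934104-87433=2846671
6. interest=⌊2846671·131/10000⌋=37291; principal=125869-37291=88578; balance=2846671-88578=2758093
7. interest=⌊2758093·131/10000⌋=36131; principal=125869-36131=89738; balance=2758093-89738=2668355
8. interest=⌊2668355·131/10000⌋=34955; principal=125869-34955=90914; balance=2668355-90914=2577441
9. interest=⌊2577441·131/10000⌋=33764; principal=125869-33764=92105; balance=2577441-92105=2485336
10. interest=⌊2485336·131/10000⌋=32557; principal=125869-32557=93312; balance=2485336-93312=2392024
11. interest=⌊2392024·131/10000⌋=31335; principal=125869-31335=94534; balance=2392024-94534=2297490
12. interest=⌊2297490·131/10000⌋=30097; principal=125869-30097=95772; balance=2297490-95772=2201718
13. interest=⌊2201718·131/10000⌋=28842; principal=125869-28842=97027; balance=2201718-97027=2104691
14. interest=⌊2104691·131/10000⌋=27571; principal=125869-27571=98298; balance=2104691-98298=2006393
15. interest=⌊2006393·131/10000⌋=26283; principal=125869-26283=99586; balance=2006393-99586=1906807
16. interest=⌊1906807·131/10000⌋=24979; principal=125869-24979=100890; balance=1906807-100890=1805917
17. interest=⌊1805917·131/10000⌋=23657; principal=125869-23657=102212; balance=1805917-102212=1703705
18. interest=⌊1703705·131/10000⌋=22318; principal=125869-22318=103551; balance=1703705-103551=1600154
19. interest=⌊1600154·131/10000⌋=20962; principal=125869-20962=104907; balance=1600154-104907=1495247
20. interest=⌊1495247·131/10000⌋=19587; principal=125869-19587=106282; balance=1495247-106282=1388965
21. interest=⌊1388965·131/10000⌋=18195; principal=125869-18195=107674; balance=1388965-107674=1281291
22. interest=⌊1281291·131/10000⌋=16784; principal=125869-16784=109085; balance=1281291-109085=1172206
23. interest=⌊1172206·131/10000⌋=15355; principal=125869-15355=110514; balance=1172206-110514=1061692
24. interest=⌊1061692·131/10000⌋=13908; principal=125869-13908=111961; balance=1061692-111961=949731
25. interest=⌊949731·131/10000⌋=12441; principal=125869-12441=113428; balance=949731-113428=836303
26. interest=⌊836303·131/10000⌋=10955; principal=125869-10955=114914; balance=836303-114914=721389
27. interest=⌊721389·131/10000⌋=9450; principal=125869-9450=116419; balance=721389-116419=604970
28. interest=⌊604970·131/10000⌋=7925; principal=125869-7925=117944; balance=604970-117944=487026
29. interest=⌊487026·131/10000⌋=6380; principal=125869-6380=119489; balance=487026-119489=367537
30. interest=⌊367537·131/10000⌋=4814; principal=125869-4814=121055; balance=367537-121055=246482
31. interest=⌊246482·131/10000⌋=3228; principal=125869-3228=122641; balance=246482-122641=123841
32. interest=⌊123841·131/10000⌋=1622; principal=min(125869-1622,123841)=123841; balance=123841-123841=0

1 42872 82997 3189677
2 41784 84085 3105592
3 40683 85186 3020406
4 39567 86302 2934104
5 38436 87433 2846671
6 37291 88578 2758093
7 36131 89738 2668355
8 34955 90914 2577441
9 33764 92105 2485336
10 32557 93312 2392024
11 31335 94534 2297490
12 30097 95772 2201718
13 28842 97027 2104691
14 27571 98298 2006393
15 26283 99586 1906807
16 24979 100890 1805917
17 23657 102212 1703705
18 22318 103551 1600154
19 20962 104907 1495247
20 19587 106282 1388965
21 18195 107674 1281291
22 16784 109085 1172206
23 15355 110514 1061692
24 13908 111961 949731
25 12441 113428 836303
26 10955 114914 721389
27 9450 116419 604970
28 7925 117944 487026
29 6380 119489 367537
30 4814 121055 246482
31 3228 122641 123841
32 1622 123841 0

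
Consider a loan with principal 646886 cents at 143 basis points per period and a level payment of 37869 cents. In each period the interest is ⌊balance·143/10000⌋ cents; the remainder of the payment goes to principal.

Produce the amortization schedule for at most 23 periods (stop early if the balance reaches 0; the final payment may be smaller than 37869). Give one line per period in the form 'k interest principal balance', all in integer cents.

1 9250 28619 618267
2 8841 29028 589239
3 8426 29443 559796
4 8005 29864 529932
5 7578 30291 499641
6 7144 30725 468916
7 6705 31164 437752
8 6259 31610 406142
9 5807 32062 374080
10 5349 32520 341560
11 4884 32985 308575
12 4412 33457 275118
13 3934 33935 241183
14 3448 34421 206762
15 2956 34913 171849
16 2457 35412 136437
17 1951 35918 100519
18 1437 36432 64087
19 916 36953 27134
20 388 27134 0

1. interest=⌊646886·143/10000⌋=9250; principal=37869-9250=28619; balance=646886-28619=618267
2. interest=⌊618267·143/10000⌋=8841; principal=37869-8841=29028; balance=618267-29028=589239
3. interest=⌊589239·143/10000⌋=8426; principal=37869-8426=29443; balance=589239-29443=559796
4. interest=⌊559796·143/10000⌋=8005; principal=37869-8005=29864; balance=559796-29864=529932
5. interest=⌊529932·143/10000⌋=7578; principal=37869-7578=30291; balance=529932-30291=499641
6. interest=⌊499641·143/10000⌋=7144; principal=37869-7144=30725; balance=499641-30725=468916
7. interest=⌊468916·143/10000⌋=6705; principal=37869-6705=31164; balance=468916-31164=437752
8. interest=⌊437752·143/10000⌋=6259; principal=37869-6259=31610; balance=437752-31610=406142
9. interest=⌊406142·143/10000⌋=5807; principal=37869-5807=32062; balance=406142-32062=374080
10. interest=⌊374080·143/10000⌋=5349; principal=37869-5349=32520; balance=374080-32520=341560
11. interest=⌊341560·143/10000⌋=4884; principal=37869-4884=32985; balance=341560-32985=308575
12. interest=⌊308575·143/10000⌋=4412; principal=37869-4412=33457; balance=308575-33457=275118
13. interest=⌊275118·143/10000⌋=3934; principal=37869-3934=33935; balance=275118-33935=241183
14. interest=⌊241183·143/10000⌋=3448; principal=37869-3448=34421; balance=241183-34421=206762
15. interest=⌊206762·143/10000⌋=2956; principal=37869-2956=34913; balance=206762-34913=171849
16. interest=⌊171849·143/10000⌋=2457; principal=37869-2457=35412; balance=171849-35412=136437
17. interest=⌊136437·143/10000⌋=1951; principal=37869-1951=35918; balance=136437-35918=100519
18. interest=⌊100519·143/10000⌋=1437; principal=37869-1437=36432; balance=100519-36432=64087
19. interest=⌊64087·143/10000⌋=916; principal=37869-916=36953; balance=64087-36953=27134
20. interest=⌊27134·143/10000⌋=388; principal=min(37869-388,27134)=27134; balance=27134-27134=0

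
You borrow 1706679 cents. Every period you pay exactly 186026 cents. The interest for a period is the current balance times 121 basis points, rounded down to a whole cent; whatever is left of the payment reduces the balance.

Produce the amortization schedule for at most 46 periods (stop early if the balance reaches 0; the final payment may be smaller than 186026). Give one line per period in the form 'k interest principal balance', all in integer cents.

1 20650 165376 1541303
2 18649 167377 1373926
3 16624 169402 1204524
4 14574 171452 1033072
5 12500 173526 859546
6 10400 175626 683920
7 8275 177751 506169
8 6124 179902 326267
9 3947 182079 144188
10 1744 144188 0

1. interest=⌊1706679·121/10000⌋=20650; principal=186026-20650=165376; balance=1706679-165376=1541303
2. interest=⌊1541303·121/10000⌋=18649; principal=186026-18649=167377; balance=1541303-167377=1373926
3. interest=⌊1373926·121/10000⌋=16624; principal=186026-16624=169402; balance=1373926-169402=1204524
4. interest=⌊1204524·121/10000⌋=14574; principal=186026-14574=171452; balance=1204524-171452=1033072
5. interest=⌊1033072·121/10000⌋=12500; principal=186026-12500=173526; balance=1033072-173526=859546
6. interest=⌊859546·121/10000⌋=10400; principal=186026-10400=175626; balance=859546-175626=683920
7. interest=⌊683920·121/10000⌋=8275; principal=186026-8275=177751; balance=683920-177751=506169
8. interest=⌊506169·121/10000⌋=6124; principal=186026-6124=179902; balance=506169-179902=326267
9. interest=⌊326267·121/10000⌋=3947; principal=186026-3947=182079; balance=326267-182079=144188
10. interest=⌊144188·121/10000⌋=1744; principal=min(186026-1744,144188)=144188; balance=144188-144188=0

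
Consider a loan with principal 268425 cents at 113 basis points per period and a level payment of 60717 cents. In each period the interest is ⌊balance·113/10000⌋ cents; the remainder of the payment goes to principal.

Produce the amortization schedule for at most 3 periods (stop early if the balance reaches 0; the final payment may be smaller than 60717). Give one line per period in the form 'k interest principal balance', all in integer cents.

1. interest=⌊268425·113/10000⌋=3033; principal=60717-3033=57684; balance=268425-57684=210741
2. interest=⌊210741·113/10000⌋=2381; principal=60717-2381=58336; balance=210741-58336=152405
3. interest=⌊152405·113/10000⌋=1722; principal=60717-1722=58995; balance=152405-58995=93410

1 3033 57684 210741
2 2381 58336 152405
3 1722 58995 93410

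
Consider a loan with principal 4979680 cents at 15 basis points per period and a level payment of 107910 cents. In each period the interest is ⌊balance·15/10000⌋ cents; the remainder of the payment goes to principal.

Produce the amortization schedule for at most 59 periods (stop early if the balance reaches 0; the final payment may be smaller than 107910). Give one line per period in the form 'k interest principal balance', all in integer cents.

1 7469 100441 4879239
2 7318 100592 4778647
3 7167 100743 4677904
4 7016 100894 4577010
5 6865 101045 4475965
6 6713 101197 4374768
7 6562 101348 4273420
8 6410 101500 4171920
9 6257 101653 4070267
10 6105 101805 3968462
11 5952 101958 3866504
12 5799 102111 3764393
13 5646 102264 3662129
14 5493 102417 3559712
15 5339 102571 3457141
16 5185 102725 3354416
17 5031 102879 3251537
18 4877 103033 3148504
19 4722 103188 3045316
20 4567 103343 2941973
21 4412 103498 2838475
22 4257 103653 2734822
23 4102 103808 2631014
24 3946 103964 2527050
25 3790 104120 2422930
26 3634 104276 2318654
27 3477 104433 2214221
28 3321 104589 2109632
29 3164 104746 2004886
30 3007 104903 1899983
31 2849 105061 1794922
32 2692 105218 1689704
33 2534 105376 1584328
34 2376 105534 1478794
35 2218 105692 1373102
36 2059 105851 1267251
37 1900 106010 1161241
38 1741 106169 1055072
39 1582 106328 948744
40 1423 106487 842257
41 1263 106647 735610
42 1103 106807 628803
43 943 106967 521836
44 782 107128 414708
45 622 107288 307420
46 461 107449 199971
47 299 107611 92360
48 138 92360 0

1. interest=⌊4979680·15/10000⌋=7469; principal=107910-7469=100441; balance=4979680-100441=4879239
2. interest=⌊4879239·15/10000⌋=7318; principal=107910-7318=100592; balance=4879239-100592=4778647
3. interest=⌊4778647·15/10000⌋=7167; principal=107910-7167=100743; balance=4778647-100743=4677904
4. interest=⌊4677904·15/10000⌋=7016; principal=107910-7016=100894; balance=4677904-100894=4577010
5. interest=⌊4577010·15/10000⌋=6865; principal=107910-6865=101045; balance=4577010-101045=4475965
6. interest=⌊4475965·15/10000⌋=6713; principal=107910-6713=101197; balance=4475965-101197=4374768
7. interest=⌊4374768·15/10000⌋=6562; principal=107910-6562=101348; balance=4374768-101348=4273420
8. interest=⌊4273420·15/10000⌋=6410; principal=107910-6410=101500; balance=4273420-101500=4171920
9. interest=⌊4171920·15/10000⌋=6257; principal=107910-6257=101653; balance=4171920-101653=4070267
10. interest=⌊4070267·15/10000⌋=6105; principal=107910-6105=101805; balance=4070267-101805=3968462
11. interest=⌊3968462·15/10000⌋=5952; principal=107910-5952=101958; balance=3968462-101958=3866504
12. interest=⌊3866504·15/10000⌋=5799; principal=107910-5799=102111; balance=3866504-102111=3764393
13. interest=⌊3764393·15/10000⌋=5646; principal=107910-5646=102264; balance=3764393-102264=3662129
14. interest=⌊3662129·15/10000⌋=5493; principal=107910-5493=102417; balance=3662129-102417=3559712
15. interest=⌊3559712·15/10000⌋=5339; principal=107910-5339=102571; balance=3559712-102571=3457141
16. interest=⌊3457141·15/10000⌋=5185; principal=107910-5185=102725; balance=3457141-102725=3354416
17. interest=⌊3354416·15/10000⌋=5031; principal=107910-5031=102879; balance=3354416-102879=3251537
18. interest=⌊3251537·15/10000⌋=4877; principal=107910-4877=103033; balance=3251537-103033=3148504
19. interest=⌊3148504·15/10000⌋=4722; principal=107910-4722=103188; balance=3148504-103188=3045316
20. interest=⌊3045316·15/10000⌋=4567; principal=107910-4567=103343; balance=3045316-103343=2941973
21. interest=⌊2941973·15/10000⌋=4412; principal=107910-4412=103498; balance=2941973-103498=2838475
22. interest=⌊2838475·15/10000⌋=4257; principal=107910-4257=103653; balance=2838475-103653=2734822
23. interest=⌊2734822·15/10000⌋=4102; principal=107910-4102=103808; balance=2734822-103808=2631014
24. interest=⌊2631014·15/10000⌋=3946; principal=107910-3946=103964; balance=2631014-103964=2527050
25. interest=⌊2527050·15/10000⌋=3790; principal=107910-3790=104120; balance=2527050-104120=2422930
26. interest=⌊2422930·15/10000⌋=3634; principal=107910-3634=104276; balance=2422930-104276=2318654
27. interest=⌊2318654·15/10000⌋=3477; principal=107910-3477=104433; balance=2318654-104433=2214221
28. interest=⌊2214221·15/10000⌋=3321; principal=107910-3321=104589; balance=2214221-104589=2109632
29. interest=⌊2109632·15/10000⌋=3164; principal=107910-3164=104746; balance=2109632-104746=2004886
30. interest=⌊2004886·15/10000⌋=3007; principal=107910-3007=104903; balance=2004886-104903=1899983
31. interest=⌊1899983·15/10000⌋=2849; principal=107910-2849=105061; balance=1899983-105061=1794922
32. interest=⌊1794922·15/10000⌋=2692; principal=107910-2692=105218; balance=1794922-105218=1689704
33. interest=⌊1689704·15/10000⌋=2534; principal=107910-2534=105376; balance=1689704-105376=1584328
34. interest=⌊1584328·15/10000⌋=2376; principal=107910-2376=105534; balance=1584328-105534=1478794
35. interest=⌊1478794·15/10000⌋=2218; principal=107910-2218=105692; balance=1478794-105692=1373102
36. interest=⌊1373102·15/10000⌋=2059; principal=107910-2059=105851; balance=1373102-105851=1267251
37. interest=⌊1267251·15/10000⌋=1900; principal=107910-1900=106010; balance=1267251-106010=1161241
38. interest=⌊1161241·15/10000⌋=1741; principal=107910-1741=106169; balance=1161241-106169=1055072
39. interest=⌊1055072·15/10000⌋=1582; principal=107910-1582=106328; balance=1055072-106328=948744
40. interest=⌊948744·15/10000⌋=1423; principal=107910-1423=106487; balance=948744-106487=842257
41. interest=⌊842257·15/10000⌋=1263; principal=107910-1263=106647; balance=842257-106647=735610
42. interest=⌊735610·15/10000⌋=1103; principal=107910-1103=106807; balance=735610-106807=628803
43. interest=⌊628803·15/10000⌋=943; principal=107910-943=106967; balance=628803-106967=521836
44. interest=⌊521836·15/10000⌋=782; principal=107910-782=107128; balance=521836-107128=414708
45. interest=⌊414708·15/10000⌋=622; principal=107910-622=107288; balance=414708-107288=307420
46. interest=⌊307420·15/10000⌋=461; principal=107910-461=107449; balance=307420-107449=199971
47. interest=⌊199971·15/10000⌋=299; principal=107910-299=107611; balance=199971-107611=92360
48. interest=⌊92360·15/10000⌋=138; principal=min(107910-138,92360)=92360; balance=92360-92360=0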